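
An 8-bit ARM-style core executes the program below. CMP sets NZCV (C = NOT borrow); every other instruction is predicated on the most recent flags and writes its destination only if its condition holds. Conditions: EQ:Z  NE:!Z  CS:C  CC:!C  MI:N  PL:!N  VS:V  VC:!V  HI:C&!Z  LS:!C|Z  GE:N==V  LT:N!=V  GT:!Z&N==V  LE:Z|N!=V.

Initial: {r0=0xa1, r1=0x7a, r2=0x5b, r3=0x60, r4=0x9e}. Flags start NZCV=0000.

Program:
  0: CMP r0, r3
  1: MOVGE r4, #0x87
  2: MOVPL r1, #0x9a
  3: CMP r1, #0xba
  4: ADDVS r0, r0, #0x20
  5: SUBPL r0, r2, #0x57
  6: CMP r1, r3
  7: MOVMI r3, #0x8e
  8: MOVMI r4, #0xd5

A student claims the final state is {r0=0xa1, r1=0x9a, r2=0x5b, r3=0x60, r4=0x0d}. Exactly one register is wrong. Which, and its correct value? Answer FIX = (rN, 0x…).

0: ✓ CMP  NZCV=0011
1: · MOVGE
2: ✓ MOVPL  r1←0x9a
3: ✓ CMP  NZCV=1000
4: · ADDVS
5: · SUBPL
6: ✓ CMP  NZCV=0011
7: · MOVMI
8: · MOVMI

FIX = (r4, 0x9e)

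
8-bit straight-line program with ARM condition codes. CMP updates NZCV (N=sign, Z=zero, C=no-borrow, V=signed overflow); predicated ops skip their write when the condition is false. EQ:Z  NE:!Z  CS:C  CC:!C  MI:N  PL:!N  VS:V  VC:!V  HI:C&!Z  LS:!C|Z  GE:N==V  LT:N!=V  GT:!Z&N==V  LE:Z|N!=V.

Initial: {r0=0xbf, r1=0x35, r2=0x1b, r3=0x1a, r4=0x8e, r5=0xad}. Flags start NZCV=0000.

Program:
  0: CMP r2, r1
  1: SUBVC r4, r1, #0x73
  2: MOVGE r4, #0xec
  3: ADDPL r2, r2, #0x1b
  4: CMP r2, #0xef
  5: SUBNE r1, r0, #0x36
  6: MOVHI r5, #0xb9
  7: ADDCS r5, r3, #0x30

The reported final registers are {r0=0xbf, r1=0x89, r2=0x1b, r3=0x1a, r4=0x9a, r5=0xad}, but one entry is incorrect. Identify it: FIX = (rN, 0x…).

FIX = (r4, 0xc2)

[0] flags=1000 → (cmp)
[1] flags=1000 VC?T → r4=0xc2
[2] flags=1000 GE?F → skip
[3] flags=1000 PL?F → skip
[4] flags=0000 → (cmp)
[5] flags=0000 NE?T → r1=0x89
[6] flags=0000 HI?F → skip
[7] flags=0000 CS?F → skip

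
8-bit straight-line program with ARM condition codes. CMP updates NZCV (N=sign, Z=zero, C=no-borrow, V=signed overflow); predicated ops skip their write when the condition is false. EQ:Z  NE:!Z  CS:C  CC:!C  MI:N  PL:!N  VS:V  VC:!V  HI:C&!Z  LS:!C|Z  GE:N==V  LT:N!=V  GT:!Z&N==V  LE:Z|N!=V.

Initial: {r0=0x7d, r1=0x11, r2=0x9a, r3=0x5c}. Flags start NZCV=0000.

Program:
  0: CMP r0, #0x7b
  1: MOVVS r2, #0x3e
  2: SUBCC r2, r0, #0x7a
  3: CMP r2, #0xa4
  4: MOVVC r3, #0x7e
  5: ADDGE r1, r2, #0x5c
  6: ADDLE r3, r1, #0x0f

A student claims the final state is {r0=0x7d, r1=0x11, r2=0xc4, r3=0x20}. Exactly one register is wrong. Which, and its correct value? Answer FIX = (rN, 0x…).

FIX = (r2, 0x9a)

0: ✓ CMP  NZCV=0010
1: · MOVVS
2: · SUBCC
3: ✓ CMP  NZCV=1000
4: ✓ MOVVC  r3←0x7e
5: · ADDGE
6: ✓ ADDLE  r3←0x20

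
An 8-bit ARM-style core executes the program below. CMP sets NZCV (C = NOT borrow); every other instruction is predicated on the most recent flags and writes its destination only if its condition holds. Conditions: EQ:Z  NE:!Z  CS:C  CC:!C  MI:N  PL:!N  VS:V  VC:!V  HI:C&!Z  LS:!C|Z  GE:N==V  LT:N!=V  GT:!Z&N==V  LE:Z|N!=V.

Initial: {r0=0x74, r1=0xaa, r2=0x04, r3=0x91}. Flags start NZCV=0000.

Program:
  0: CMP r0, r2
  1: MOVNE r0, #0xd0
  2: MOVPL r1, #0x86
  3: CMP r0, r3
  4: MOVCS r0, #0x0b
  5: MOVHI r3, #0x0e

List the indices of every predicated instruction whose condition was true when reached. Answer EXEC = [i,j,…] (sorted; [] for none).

[0] flags=0010 → (cmp)
[1] flags=0010 NE?T → r0=0xd0
[2] flags=0010 PL?T → r1=0x86
[3] flags=0010 → (cmp)
[4] flags=0010 CS?T → r0=0x0b
[5] flags=0010 HI?T → r3=0x0e

EXEC = [1,2,4,5]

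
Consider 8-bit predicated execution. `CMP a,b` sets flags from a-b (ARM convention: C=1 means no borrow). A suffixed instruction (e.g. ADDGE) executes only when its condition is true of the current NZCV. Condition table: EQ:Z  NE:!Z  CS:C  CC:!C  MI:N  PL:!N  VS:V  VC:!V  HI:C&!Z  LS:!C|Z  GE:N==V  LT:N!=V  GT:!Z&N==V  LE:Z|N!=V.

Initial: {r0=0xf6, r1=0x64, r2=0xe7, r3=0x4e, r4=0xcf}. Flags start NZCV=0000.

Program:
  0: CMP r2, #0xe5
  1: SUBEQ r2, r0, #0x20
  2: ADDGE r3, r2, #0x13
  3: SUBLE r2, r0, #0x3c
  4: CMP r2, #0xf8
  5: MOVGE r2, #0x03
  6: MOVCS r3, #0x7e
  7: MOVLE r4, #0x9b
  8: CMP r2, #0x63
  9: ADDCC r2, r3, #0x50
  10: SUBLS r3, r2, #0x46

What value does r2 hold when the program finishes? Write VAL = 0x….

[0] flags=0010 → (cmp)
[1] flags=0010 EQ?F → skip
[2] flags=0010 GE?T → r3=0xfa
[3] flags=0010 LE?F → skip
[4] flags=1000 → (cmp)
[5] flags=1000 GE?F → skip
[6] flags=1000 CS?F → skip
[7] flags=1000 LE?T → r4=0x9b
[8] flags=1010 → (cmp)
[9] flags=1010 CC?F → skip
[10] flags=1010 LS?F → skip

VAL = 0xe7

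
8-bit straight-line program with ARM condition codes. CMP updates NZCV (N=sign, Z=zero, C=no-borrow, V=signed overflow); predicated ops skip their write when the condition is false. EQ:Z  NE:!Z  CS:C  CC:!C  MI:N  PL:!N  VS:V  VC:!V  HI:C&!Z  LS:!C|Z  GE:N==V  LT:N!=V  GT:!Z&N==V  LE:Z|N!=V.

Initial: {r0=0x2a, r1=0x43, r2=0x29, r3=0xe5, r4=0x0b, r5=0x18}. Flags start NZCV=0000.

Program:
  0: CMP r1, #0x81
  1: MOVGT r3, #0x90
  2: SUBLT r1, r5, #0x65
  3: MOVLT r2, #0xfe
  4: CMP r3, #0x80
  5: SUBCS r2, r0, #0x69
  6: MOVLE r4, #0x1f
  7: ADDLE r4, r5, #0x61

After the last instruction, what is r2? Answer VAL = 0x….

VAL = 0xc1

[0] flags=1001 → (cmp)
[1] flags=1001 GT?T → r3=0x90
[2] flags=1001 LT?F → skip
[3] flags=1001 LT?F → skip
[4] flags=0010 → (cmp)
[5] flags=0010 CS?T → r2=0xc1
[6] flags=0010 LE?F → skip
[7] flags=0010 LE?F → skip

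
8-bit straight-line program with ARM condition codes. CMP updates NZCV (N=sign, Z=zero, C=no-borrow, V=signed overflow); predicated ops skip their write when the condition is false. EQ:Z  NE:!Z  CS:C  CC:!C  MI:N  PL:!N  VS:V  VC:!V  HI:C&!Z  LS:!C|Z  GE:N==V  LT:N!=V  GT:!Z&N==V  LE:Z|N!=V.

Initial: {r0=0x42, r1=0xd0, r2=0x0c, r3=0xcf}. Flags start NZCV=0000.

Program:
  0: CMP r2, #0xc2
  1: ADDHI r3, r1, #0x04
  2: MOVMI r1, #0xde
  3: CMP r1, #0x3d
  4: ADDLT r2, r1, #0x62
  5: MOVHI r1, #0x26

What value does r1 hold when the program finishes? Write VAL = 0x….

VAL = 0x26

[0] flags=0000 → (cmp)
[1] flags=0000 HI?F → skip
[2] flags=0000 MI?F → skip
[3] flags=1010 → (cmp)
[4] flags=1010 LT?T → r2=0x32
[5] flags=1010 HI?T → r1=0x26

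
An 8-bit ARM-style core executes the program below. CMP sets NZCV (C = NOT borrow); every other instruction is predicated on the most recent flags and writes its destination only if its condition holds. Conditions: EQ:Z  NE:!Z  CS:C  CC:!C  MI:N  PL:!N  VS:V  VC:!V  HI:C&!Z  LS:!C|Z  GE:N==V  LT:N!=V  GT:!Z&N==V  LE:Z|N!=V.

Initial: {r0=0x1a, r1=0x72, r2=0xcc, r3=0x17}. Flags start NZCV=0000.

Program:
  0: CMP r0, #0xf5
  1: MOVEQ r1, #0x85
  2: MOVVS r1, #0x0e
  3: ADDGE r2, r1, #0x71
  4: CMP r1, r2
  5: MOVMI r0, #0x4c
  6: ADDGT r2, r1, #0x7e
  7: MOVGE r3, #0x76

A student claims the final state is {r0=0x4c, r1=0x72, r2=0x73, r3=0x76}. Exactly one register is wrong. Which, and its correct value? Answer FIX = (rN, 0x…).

FIX = (r2, 0xf0)

0: ✓ CMP  NZCV=0000
1: · MOVEQ
2: · MOVVS
3: ✓ ADDGE  r2←0xe3
4: ✓ CMP  NZCV=1001
5: ✓ MOVMI  r0←0x4c
6: ✓ ADDGT  r2←0xf0
7: ✓ MOVGE  r3←0x76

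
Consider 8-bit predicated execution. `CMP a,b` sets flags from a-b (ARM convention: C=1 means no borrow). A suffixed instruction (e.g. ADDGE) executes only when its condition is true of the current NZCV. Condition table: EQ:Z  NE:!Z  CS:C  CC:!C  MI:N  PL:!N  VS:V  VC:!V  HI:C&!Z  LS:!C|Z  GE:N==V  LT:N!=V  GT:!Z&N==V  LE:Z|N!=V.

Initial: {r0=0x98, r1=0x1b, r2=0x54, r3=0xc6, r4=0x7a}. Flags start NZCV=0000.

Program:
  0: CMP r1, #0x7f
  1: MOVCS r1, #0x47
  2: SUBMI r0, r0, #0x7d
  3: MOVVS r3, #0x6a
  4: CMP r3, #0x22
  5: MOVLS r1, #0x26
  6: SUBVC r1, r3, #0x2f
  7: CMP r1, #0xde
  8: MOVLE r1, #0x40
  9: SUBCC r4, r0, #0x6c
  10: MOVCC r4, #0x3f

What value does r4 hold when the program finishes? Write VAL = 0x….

[0] flags=1000 → (cmp)
[1] flags=1000 CS?F → skip
[2] flags=1000 MI?T → r0=0x1b
[3] flags=1000 VS?F → skip
[4] flags=1010 → (cmp)
[5] flags=1010 LS?F → skip
[6] flags=1010 VC?T → r1=0x97
[7] flags=1000 → (cmp)
[8] flags=1000 LE?T → r1=0x40
[9] flags=1000 CC?T → r4=0xaf
[10] flags=1000 CC?T → r4=0x3f

VAL = 0x3f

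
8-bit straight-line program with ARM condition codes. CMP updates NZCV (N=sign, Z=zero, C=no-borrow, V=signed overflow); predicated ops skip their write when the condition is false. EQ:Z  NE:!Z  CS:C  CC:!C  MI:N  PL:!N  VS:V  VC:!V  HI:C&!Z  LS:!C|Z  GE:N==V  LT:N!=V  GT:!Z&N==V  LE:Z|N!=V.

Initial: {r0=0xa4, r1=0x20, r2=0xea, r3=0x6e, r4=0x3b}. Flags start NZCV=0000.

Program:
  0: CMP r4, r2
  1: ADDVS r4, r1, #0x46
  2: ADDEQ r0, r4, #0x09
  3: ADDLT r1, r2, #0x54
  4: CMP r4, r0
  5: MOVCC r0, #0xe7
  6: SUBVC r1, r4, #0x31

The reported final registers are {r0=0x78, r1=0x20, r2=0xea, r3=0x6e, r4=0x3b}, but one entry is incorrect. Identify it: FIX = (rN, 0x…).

FIX = (r0, 0xe7)

0: ✓ CMP  NZCV=0000
1: · ADDVS
2: · ADDEQ
3: · ADDLT
4: ✓ CMP  NZCV=1001
5: ✓ MOVCC  r0←0xe7
6: · SUBVC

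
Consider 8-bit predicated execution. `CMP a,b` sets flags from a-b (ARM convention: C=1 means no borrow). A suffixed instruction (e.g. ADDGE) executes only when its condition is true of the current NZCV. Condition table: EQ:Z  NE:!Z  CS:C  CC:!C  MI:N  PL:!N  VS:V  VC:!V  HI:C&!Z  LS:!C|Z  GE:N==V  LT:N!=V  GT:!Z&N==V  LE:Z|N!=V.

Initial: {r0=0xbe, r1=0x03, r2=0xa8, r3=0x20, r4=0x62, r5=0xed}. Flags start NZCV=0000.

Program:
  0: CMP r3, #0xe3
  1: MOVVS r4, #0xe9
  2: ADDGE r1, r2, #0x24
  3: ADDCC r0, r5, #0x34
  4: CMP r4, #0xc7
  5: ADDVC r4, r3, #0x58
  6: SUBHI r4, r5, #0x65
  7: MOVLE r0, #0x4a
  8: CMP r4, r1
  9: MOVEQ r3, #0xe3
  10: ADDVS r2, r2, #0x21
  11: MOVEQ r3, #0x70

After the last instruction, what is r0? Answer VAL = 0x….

0: ✓ CMP  NZCV=0000
1: · MOVVS
2: ✓ ADDGE  r1←0xcc
3: ✓ ADDCC  r0←0x21
4: ✓ CMP  NZCV=1001
5: · ADDVC
6: · SUBHI
7: · MOVLE
8: ✓ CMP  NZCV=1001
9: · MOVEQ
10: ✓ ADDVS  r2←0xc9
11: · MOVEQ

VAL = 0x21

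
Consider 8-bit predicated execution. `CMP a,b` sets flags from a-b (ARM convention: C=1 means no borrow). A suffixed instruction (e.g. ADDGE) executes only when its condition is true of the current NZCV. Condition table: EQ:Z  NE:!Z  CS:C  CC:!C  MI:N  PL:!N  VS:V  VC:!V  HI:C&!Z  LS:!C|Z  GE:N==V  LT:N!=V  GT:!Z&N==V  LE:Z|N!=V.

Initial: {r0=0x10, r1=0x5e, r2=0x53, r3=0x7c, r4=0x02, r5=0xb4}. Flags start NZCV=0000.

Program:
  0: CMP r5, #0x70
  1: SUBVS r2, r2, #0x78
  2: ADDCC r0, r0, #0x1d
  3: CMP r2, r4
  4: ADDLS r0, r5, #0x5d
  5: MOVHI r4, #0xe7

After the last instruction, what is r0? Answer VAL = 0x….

VAL = 0x10

0: ✓ CMP  NZCV=0011
1: ✓ SUBVS  r2←0xdb
2: · ADDCC
3: ✓ CMP  NZCV=1010
4: · ADDLS
5: ✓ MOVHI  r4←0xe7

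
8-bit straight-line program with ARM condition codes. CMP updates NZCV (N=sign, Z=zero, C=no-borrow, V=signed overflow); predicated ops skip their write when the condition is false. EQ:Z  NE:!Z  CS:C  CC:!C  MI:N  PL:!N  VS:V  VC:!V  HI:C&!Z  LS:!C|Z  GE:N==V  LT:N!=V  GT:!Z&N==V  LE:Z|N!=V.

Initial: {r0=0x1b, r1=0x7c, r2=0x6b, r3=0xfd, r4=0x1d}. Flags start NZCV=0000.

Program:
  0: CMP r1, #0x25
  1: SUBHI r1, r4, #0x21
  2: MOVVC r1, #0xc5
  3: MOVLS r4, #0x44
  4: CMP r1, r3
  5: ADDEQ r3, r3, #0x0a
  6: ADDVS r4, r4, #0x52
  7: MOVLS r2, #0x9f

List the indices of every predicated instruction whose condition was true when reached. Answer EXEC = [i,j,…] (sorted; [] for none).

EXEC = [1,2,7]

0: ✓ CMP  NZCV=0010
1: ✓ SUBHI  r1←0xfc
2: ✓ MOVVC  r1←0xc5
3: · MOVLS
4: ✓ CMP  NZCV=1000
5: · ADDEQ
6: · ADDVS
7: ✓ MOVLS  r2←0x9f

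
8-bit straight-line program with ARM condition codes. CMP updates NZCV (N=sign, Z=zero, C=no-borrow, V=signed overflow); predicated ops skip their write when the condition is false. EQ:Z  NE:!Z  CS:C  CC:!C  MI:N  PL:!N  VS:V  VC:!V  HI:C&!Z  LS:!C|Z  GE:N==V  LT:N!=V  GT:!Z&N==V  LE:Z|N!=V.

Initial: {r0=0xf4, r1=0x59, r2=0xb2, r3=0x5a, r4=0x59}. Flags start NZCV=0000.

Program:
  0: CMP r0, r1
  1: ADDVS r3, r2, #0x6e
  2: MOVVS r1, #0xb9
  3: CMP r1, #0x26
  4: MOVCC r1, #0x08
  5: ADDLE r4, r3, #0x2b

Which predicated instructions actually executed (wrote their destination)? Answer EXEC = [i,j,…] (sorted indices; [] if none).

EXEC = []

0: ✓ CMP  NZCV=1010
1: · ADDVS
2: · MOVVS
3: ✓ CMP  NZCV=0010
4: · MOVCC
5: · ADDLE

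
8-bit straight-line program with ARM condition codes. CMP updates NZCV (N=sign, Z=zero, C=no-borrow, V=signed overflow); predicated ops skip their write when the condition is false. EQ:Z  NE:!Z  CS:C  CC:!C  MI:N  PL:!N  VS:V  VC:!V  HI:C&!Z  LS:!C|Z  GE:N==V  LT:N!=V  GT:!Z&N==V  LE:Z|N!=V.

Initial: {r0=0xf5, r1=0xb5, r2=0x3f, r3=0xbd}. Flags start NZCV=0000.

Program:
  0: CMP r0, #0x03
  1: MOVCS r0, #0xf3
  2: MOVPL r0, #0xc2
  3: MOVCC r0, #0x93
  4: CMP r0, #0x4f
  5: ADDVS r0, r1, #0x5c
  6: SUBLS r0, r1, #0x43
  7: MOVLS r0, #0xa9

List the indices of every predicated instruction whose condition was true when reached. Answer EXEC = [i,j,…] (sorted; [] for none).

[0] flags=1010 → (cmp)
[1] flags=1010 CS?T → r0=0xf3
[2] flags=1010 PL?F → skip
[3] flags=1010 CC?F → skip
[4] flags=1010 → (cmp)
[5] flags=1010 VS?F → skip
[6] flags=1010 LS?F → skip
[7] flags=1010 LS?F → skip

EXEC = [1]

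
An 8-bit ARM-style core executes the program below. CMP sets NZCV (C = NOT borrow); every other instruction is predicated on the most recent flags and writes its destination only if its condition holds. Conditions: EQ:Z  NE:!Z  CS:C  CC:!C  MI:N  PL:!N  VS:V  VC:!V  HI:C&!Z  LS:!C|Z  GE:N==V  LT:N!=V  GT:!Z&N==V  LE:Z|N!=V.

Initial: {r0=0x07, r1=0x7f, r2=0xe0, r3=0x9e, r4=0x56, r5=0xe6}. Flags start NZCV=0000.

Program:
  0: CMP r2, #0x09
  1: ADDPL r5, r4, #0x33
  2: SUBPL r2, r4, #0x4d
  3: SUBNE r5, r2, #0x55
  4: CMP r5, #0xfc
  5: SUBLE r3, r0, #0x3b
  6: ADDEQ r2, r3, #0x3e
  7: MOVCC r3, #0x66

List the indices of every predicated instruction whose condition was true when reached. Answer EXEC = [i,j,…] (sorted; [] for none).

[0] flags=1010 → (cmp)
[1] flags=1010 PL?F → skip
[2] flags=1010 PL?F → skip
[3] flags=1010 NE?T → r5=0x8b
[4] flags=1000 → (cmp)
[5] flags=1000 LE?T → r3=0xcc
[6] flags=1000 EQ?F → skip
[7] flags=1000 CC?T → r3=0x66

EXEC = [3,5,7]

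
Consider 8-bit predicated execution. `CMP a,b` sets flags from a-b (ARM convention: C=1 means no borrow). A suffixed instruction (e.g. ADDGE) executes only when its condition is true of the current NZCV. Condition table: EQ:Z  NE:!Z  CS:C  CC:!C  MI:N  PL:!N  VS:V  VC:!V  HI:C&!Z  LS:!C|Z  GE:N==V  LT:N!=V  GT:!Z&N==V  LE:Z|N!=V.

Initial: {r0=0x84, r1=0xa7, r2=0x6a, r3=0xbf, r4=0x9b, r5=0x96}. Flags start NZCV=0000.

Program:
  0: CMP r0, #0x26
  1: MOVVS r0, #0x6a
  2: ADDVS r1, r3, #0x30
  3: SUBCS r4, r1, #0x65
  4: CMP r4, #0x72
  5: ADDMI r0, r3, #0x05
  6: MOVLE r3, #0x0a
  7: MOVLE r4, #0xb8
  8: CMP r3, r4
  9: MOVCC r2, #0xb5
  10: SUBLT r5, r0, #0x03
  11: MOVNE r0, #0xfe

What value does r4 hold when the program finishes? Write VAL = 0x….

0: ✓ CMP  NZCV=0011
1: ✓ MOVVS  r0←0x6a
2: ✓ ADDVS  r1←0xef
3: ✓ SUBCS  r4←0x8a
4: ✓ CMP  NZCV=0011
5: · ADDMI
6: ✓ MOVLE  r3←0x0a
7: ✓ MOVLE  r4←0xb8
8: ✓ CMP  NZCV=0000
9: ✓ MOVCC  r2←0xb5
10: · SUBLT
11: ✓ MOVNE  r0←0xfe

VAL = 0xb8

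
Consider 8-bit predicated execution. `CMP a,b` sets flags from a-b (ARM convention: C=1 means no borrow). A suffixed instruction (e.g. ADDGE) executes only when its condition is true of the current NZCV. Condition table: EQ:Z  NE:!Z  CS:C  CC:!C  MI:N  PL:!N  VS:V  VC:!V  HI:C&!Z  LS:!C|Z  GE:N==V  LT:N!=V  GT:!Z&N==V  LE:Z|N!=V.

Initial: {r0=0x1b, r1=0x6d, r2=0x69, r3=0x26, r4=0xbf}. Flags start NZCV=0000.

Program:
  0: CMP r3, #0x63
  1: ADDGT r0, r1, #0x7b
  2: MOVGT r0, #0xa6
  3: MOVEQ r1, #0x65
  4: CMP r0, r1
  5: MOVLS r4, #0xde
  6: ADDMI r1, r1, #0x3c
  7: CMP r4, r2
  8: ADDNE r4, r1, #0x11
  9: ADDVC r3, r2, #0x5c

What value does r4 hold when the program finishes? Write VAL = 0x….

[0] flags=1000 → (cmp)
[1] flags=1000 GT?F → skip
[2] flags=1000 GT?F → skip
[3] flags=1000 EQ?F → skip
[4] flags=1000 → (cmp)
[5] flags=1000 LS?T → r4=0xde
[6] flags=1000 MI?T → r1=0xa9
[7] flags=0011 → (cmp)
[8] flags=0011 NE?T → r4=0xba
[9] flags=0011 VC?F → skip

VAL = 0xba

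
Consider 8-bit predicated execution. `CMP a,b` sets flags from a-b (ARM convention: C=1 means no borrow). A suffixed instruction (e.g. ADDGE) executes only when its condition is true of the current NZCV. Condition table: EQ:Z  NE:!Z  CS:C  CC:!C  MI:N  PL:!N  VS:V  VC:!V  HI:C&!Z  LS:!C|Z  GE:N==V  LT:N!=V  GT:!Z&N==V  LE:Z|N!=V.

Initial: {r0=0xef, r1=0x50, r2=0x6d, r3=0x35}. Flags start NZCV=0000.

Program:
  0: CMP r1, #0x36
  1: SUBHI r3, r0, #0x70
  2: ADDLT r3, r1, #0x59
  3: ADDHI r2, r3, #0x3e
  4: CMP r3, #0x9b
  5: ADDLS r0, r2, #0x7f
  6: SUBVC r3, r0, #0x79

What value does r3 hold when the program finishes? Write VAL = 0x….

[0] flags=0010 → (cmp)
[1] flags=0010 HI?T → r3=0x7f
[2] flags=0010 LT?F → skip
[3] flags=0010 HI?T → r2=0xbd
[4] flags=1001 → (cmp)
[5] flags=1001 LS?T → r0=0x3c
[6] flags=1001 VC?F → skip

VAL = 0x7f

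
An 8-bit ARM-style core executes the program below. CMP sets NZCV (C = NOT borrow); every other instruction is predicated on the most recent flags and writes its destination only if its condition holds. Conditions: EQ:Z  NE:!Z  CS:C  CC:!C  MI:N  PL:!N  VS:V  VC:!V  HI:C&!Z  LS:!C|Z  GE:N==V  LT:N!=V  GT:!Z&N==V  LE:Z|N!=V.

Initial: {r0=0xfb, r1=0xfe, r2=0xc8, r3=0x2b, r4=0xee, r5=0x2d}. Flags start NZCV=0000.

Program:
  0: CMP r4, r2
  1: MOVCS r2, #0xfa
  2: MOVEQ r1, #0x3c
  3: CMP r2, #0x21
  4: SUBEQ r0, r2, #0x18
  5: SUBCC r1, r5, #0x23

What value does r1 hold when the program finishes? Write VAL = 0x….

VAL = 0xfe

0: ✓ CMP  NZCV=0010
1: ✓ MOVCS  r2←0xfa
2: · MOVEQ
3: ✓ CMP  NZCV=1010
4: · SUBEQ
5: · SUBCC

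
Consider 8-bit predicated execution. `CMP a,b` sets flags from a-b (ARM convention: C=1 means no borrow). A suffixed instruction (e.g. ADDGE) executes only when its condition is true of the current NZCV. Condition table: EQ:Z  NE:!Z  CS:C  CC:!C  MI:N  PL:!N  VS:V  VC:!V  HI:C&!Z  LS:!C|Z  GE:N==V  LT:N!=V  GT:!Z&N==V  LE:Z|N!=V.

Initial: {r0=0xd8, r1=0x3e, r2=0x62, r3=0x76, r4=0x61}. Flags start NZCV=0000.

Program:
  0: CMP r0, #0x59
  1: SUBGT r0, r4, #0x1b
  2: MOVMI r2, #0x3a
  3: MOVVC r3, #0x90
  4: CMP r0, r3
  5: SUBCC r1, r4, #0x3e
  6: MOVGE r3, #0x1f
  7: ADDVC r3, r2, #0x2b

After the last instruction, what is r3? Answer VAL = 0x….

VAL = 0x76

[0] flags=0011 → (cmp)
[1] flags=0011 GT?F → skip
[2] flags=0011 MI?F → skip
[3] flags=0011 VC?F → skip
[4] flags=0011 → (cmp)
[5] flags=0011 CC?F → skip
[6] flags=0011 GE?F → skip
[7] flags=0011 VC?F → skip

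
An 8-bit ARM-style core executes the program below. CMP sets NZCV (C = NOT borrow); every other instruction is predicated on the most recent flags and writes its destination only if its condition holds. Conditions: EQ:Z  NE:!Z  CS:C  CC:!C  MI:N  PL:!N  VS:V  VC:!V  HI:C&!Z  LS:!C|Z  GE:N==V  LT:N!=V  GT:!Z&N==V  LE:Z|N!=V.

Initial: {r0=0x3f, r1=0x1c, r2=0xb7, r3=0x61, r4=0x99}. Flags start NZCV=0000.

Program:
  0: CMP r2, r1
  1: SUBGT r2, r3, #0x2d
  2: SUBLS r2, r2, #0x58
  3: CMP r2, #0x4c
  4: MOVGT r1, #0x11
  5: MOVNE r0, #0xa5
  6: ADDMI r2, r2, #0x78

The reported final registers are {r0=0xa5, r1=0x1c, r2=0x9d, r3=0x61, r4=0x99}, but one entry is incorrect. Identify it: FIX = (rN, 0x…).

FIX = (r2, 0xb7)

[0] flags=1010 → (cmp)
[1] flags=1010 GT?F → skip
[2] flags=1010 LS?F → skip
[3] flags=0011 → (cmp)
[4] flags=0011 GT?F → skip
[5] flags=0011 NE?T → r0=0xa5
[6] flags=0011 MI?F → skip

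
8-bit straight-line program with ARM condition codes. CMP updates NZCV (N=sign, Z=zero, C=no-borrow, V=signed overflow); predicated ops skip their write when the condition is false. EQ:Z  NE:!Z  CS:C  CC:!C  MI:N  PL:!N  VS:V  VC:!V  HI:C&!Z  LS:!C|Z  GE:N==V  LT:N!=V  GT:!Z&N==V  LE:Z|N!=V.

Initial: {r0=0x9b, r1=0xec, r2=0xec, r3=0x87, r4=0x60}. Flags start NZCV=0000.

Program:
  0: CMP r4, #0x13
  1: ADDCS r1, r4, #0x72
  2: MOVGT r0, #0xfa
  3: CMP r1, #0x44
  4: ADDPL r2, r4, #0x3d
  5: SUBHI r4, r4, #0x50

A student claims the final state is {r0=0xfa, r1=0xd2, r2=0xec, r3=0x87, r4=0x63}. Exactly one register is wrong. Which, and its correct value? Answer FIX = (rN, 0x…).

[0] flags=0010 → (cmp)
[1] flags=0010 CS?T → r1=0xd2
[2] flags=0010 GT?T → r0=0xfa
[3] flags=1010 → (cmp)
[4] flags=1010 PL?F → skip
[5] flags=1010 HI?T → r4=0x10

FIX = (r4, 0x10)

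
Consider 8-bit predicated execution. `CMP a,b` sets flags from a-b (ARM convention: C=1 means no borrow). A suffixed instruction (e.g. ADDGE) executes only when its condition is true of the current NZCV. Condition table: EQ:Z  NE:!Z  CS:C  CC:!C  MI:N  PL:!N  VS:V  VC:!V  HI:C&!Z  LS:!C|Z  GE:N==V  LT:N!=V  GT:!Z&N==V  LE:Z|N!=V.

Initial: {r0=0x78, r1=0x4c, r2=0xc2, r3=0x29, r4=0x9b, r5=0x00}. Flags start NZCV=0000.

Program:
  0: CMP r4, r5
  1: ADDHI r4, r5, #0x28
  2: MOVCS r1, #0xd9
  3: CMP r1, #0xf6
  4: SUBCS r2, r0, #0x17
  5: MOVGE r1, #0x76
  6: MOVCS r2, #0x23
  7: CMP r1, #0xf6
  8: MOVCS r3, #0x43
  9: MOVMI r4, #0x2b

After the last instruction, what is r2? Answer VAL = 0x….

VAL = 0xc2

[0] flags=1010 → (cmp)
[1] flags=1010 HI?T → r4=0x28
[2] flags=1010 CS?T → r1=0xd9
[3] flags=1000 → (cmp)
[4] flags=1000 CS?F → skip
[5] flags=1000 GE?F → skip
[6] flags=1000 CS?F → skip
[7] flags=1000 → (cmp)
[8] flags=1000 CS?F → skip
[9] flags=1000 MI?T → r4=0x2b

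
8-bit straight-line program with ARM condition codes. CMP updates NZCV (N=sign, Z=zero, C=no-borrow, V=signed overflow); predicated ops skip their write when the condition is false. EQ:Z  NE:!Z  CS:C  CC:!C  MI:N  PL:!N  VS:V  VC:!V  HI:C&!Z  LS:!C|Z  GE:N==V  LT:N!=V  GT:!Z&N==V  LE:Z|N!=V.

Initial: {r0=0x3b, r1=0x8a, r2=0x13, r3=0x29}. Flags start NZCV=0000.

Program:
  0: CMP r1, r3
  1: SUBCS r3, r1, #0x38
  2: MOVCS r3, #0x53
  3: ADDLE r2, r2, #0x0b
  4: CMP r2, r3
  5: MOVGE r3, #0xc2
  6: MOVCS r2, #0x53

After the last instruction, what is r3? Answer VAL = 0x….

0: ✓ CMP  NZCV=0011
1: ✓ SUBCS  r3←0x52
2: ✓ MOVCS  r3←0x53
3: ✓ ADDLE  r2←0x1e
4: ✓ CMP  NZCV=1000
5: · MOVGE
6: · MOVCS

VAL = 0x53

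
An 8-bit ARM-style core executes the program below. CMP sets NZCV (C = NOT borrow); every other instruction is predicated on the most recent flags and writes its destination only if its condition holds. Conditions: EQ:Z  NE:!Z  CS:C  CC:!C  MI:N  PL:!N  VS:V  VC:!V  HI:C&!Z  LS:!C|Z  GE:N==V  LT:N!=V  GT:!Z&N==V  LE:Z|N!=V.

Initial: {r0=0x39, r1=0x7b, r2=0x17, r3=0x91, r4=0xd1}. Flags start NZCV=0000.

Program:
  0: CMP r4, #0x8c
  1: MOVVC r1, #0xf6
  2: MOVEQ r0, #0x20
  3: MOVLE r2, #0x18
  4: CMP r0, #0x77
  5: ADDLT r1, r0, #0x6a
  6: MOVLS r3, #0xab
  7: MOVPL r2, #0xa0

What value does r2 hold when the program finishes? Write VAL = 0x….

VAL = 0x17

[0] flags=0010 → (cmp)
[1] flags=0010 VC?T → r1=0xf6
[2] flags=0010 EQ?F → skip
[3] flags=0010 LE?F → skip
[4] flags=1000 → (cmp)
[5] flags=1000 LT?T → r1=0xa3
[6] flags=1000 LS?T → r3=0xab
[7] flags=1000 PL?F → skip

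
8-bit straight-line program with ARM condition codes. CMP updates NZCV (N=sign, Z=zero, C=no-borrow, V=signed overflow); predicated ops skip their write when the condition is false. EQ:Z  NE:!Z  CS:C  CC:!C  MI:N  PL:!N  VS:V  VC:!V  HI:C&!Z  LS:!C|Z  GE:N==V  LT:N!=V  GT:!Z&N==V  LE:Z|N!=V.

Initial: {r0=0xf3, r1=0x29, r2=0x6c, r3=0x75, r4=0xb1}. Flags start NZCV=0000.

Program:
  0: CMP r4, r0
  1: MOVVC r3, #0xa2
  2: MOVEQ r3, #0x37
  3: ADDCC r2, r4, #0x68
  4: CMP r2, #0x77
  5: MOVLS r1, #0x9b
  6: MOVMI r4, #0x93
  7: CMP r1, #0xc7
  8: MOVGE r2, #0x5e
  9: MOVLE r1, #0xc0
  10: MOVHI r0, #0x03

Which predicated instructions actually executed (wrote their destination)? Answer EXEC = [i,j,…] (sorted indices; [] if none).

[0] flags=1000 → (cmp)
[1] flags=1000 VC?T → r3=0xa2
[2] flags=1000 EQ?F → skip
[3] flags=1000 CC?T → r2=0x19
[4] flags=1000 → (cmp)
[5] flags=1000 LS?T → r1=0x9b
[6] flags=1000 MI?T → r4=0x93
[7] flags=1000 → (cmp)
[8] flags=1000 GE?F → skip
[9] flags=1000 LE?T → r1=0xc0
[10] flags=1000 HI?F → skip

EXEC = [1,3,5,6,9]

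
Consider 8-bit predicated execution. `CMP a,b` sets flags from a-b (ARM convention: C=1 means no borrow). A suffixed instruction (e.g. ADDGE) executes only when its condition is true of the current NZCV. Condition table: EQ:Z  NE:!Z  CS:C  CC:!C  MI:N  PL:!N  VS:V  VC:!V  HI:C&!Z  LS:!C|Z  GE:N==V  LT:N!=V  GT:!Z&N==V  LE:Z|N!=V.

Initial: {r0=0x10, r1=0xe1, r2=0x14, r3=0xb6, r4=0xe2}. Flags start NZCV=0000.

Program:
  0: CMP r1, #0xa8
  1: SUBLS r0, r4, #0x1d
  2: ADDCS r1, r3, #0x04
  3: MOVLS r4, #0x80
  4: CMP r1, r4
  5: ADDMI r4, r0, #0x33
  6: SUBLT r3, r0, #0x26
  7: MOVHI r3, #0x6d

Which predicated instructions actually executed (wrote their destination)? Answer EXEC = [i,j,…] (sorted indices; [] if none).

[0] flags=0010 → (cmp)
[1] flags=0010 LS?F → skip
[2] flags=0010 CS?T → r1=0xba
[3] flags=0010 LS?F → skip
[4] flags=1000 → (cmp)
[5] flags=1000 MI?T → r4=0x43
[6] flags=1000 LT?T → r3=0xea
[7] flags=1000 HI?F → skip

EXEC = [2,5,6]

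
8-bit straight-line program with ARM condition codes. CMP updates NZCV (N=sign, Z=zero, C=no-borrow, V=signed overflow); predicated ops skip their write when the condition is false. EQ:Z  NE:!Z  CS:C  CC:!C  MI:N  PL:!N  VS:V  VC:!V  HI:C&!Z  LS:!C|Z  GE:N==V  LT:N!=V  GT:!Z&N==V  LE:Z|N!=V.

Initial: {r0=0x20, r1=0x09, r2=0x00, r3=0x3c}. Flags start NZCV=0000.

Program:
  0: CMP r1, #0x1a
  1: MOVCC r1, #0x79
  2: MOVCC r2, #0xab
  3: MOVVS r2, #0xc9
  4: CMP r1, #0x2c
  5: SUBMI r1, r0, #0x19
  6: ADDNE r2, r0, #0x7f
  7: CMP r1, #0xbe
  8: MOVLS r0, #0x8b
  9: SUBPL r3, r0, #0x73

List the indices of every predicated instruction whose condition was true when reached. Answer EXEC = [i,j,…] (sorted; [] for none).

0: ✓ CMP  NZCV=1000
1: ✓ MOVCC  r1←0x79
2: ✓ MOVCC  r2←0xab
3: · MOVVS
4: ✓ CMP  NZCV=0010
5: · SUBMI
6: ✓ ADDNE  r2←0x9f
7: ✓ CMP  NZCV=1001
8: ✓ MOVLS  r0←0x8b
9: · SUBPL

EXEC = [1,2,6,8]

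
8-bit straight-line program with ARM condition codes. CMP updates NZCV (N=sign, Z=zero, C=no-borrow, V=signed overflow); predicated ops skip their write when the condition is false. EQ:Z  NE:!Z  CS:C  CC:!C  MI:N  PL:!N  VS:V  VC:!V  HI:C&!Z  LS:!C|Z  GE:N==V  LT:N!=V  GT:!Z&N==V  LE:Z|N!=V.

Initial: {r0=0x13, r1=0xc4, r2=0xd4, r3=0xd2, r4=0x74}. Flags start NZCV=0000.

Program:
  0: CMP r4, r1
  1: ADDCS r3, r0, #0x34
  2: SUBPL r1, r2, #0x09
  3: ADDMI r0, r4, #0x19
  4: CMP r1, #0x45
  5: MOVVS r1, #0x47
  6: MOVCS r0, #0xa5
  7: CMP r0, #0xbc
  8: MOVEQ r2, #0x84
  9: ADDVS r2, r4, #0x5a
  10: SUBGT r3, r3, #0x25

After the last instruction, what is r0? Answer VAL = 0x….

0: ✓ CMP  NZCV=1001
1: · ADDCS
2: · SUBPL
3: ✓ ADDMI  r0←0x8d
4: ✓ CMP  NZCV=0011
5: ✓ MOVVS  r1←0x47
6: ✓ MOVCS  r0←0xa5
7: ✓ CMP  NZCV=1000
8: · MOVEQ
9: · ADDVS
10: · SUBGT

VAL = 0xa5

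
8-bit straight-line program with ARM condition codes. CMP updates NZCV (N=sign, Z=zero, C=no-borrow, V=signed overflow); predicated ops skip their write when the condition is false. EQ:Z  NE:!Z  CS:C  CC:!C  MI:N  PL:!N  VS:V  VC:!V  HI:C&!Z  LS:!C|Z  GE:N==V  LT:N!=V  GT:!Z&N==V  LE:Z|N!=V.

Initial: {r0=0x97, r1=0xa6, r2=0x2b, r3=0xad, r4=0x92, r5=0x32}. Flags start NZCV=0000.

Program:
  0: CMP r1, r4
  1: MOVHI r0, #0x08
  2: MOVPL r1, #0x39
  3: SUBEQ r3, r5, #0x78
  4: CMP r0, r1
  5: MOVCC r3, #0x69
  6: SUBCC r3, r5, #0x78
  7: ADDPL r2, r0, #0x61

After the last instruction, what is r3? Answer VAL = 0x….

[0] flags=0010 → (cmp)
[1] flags=0010 HI?T → r0=0x08
[2] flags=0010 PL?T → r1=0x39
[3] flags=0010 EQ?F → skip
[4] flags=1000 → (cmp)
[5] flags=1000 CC?T → r3=0x69
[6] flags=1000 CC?T → r3=0xba
[7] flags=1000 PL?F → skip

VAL = 0xba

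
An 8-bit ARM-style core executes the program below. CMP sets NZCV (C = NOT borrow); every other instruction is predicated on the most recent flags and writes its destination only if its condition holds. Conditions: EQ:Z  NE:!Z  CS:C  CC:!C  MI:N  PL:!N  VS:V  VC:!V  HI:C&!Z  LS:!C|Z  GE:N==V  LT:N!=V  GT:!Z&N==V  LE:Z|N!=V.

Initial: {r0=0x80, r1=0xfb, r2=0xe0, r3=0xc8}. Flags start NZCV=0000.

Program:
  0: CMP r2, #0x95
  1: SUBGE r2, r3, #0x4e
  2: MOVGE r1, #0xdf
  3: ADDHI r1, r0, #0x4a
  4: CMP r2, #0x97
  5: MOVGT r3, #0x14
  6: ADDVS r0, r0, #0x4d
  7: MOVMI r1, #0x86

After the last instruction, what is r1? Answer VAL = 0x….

VAL = 0x86

[0] flags=0010 → (cmp)
[1] flags=0010 GE?T → r2=0x7a
[2] flags=0010 GE?T → r1=0xdf
[3] flags=0010 HI?T → r1=0xca
[4] flags=1001 → (cmp)
[5] flags=1001 GT?T → r3=0x14
[6] flags=1001 VS?T → r0=0xcd
[7] flags=1001 MI?T → r1=0x86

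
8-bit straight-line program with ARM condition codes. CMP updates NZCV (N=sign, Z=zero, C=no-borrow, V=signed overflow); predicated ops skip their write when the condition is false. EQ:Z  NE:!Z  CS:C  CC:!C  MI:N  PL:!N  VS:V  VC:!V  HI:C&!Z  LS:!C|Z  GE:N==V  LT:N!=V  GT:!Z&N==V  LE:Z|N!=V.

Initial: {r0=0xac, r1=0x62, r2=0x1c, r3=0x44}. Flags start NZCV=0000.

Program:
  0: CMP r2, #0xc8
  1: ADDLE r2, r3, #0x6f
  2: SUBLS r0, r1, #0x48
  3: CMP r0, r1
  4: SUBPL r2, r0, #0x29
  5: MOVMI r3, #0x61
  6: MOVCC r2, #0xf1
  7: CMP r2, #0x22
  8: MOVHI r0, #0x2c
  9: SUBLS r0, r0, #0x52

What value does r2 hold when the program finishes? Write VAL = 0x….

[0] flags=0000 → (cmp)
[1] flags=0000 LE?F → skip
[2] flags=0000 LS?T → r0=0x1a
[3] flags=1000 → (cmp)
[4] flags=1000 PL?F → skip
[5] flags=1000 MI?T → r3=0x61
[6] flags=1000 CC?T → r2=0xf1
[7] flags=1010 → (cmp)
[8] flags=1010 HI?T → r0=0x2c
[9] flags=1010 LS?F → skip

VAL = 0xf1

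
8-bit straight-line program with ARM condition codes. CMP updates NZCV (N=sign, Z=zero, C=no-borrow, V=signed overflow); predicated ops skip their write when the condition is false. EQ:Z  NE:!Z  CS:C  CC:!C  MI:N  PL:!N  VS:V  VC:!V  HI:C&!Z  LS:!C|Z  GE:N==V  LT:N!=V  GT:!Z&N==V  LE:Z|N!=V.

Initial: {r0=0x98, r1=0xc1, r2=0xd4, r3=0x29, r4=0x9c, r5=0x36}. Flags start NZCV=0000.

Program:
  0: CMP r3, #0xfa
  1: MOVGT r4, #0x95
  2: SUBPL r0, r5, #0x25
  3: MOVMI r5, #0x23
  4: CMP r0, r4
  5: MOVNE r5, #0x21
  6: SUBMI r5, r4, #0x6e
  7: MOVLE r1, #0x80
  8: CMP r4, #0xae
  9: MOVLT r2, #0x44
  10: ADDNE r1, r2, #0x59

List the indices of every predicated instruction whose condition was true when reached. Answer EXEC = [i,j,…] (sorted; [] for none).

EXEC = [1,2,5,9,10]

[0] flags=0000 → (cmp)
[1] flags=0000 GT?T → r4=0x95
[2] flags=0000 PL?T → r0=0x11
[3] flags=0000 MI?F → skip
[4] flags=0000 → (cmp)
[5] flags=0000 NE?T → r5=0x21
[6] flags=0000 MI?F → skip
[7] flags=0000 LE?F → skip
[8] flags=1000 → (cmp)
[9] flags=1000 LT?T → r2=0x44
[10] flags=1000 NE?T → r1=0x9d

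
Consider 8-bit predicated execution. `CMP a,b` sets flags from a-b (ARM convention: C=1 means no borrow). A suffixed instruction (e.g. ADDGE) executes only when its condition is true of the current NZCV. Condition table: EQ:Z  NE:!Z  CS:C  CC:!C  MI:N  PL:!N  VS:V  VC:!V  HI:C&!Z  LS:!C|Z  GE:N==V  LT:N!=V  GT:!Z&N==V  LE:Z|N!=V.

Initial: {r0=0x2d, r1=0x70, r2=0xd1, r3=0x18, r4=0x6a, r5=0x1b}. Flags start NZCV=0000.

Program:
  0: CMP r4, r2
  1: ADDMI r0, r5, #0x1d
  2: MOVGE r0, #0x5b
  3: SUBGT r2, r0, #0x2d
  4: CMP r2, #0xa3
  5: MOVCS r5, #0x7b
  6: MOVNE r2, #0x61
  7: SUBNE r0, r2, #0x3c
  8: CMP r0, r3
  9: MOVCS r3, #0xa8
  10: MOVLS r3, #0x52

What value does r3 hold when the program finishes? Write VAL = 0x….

0: ✓ CMP  NZCV=1001
1: ✓ ADDMI  r0←0x38
2: ✓ MOVGE  r0←0x5b
3: ✓ SUBGT  r2←0x2e
4: ✓ CMP  NZCV=1001
5: · MOVCS
6: ✓ MOVNE  r2←0x61
7: ✓ SUBNE  r0←0x25
8: ✓ CMP  NZCV=0010
9: ✓ MOVCS  r3←0xa8
10: · MOVLS

VAL = 0xa8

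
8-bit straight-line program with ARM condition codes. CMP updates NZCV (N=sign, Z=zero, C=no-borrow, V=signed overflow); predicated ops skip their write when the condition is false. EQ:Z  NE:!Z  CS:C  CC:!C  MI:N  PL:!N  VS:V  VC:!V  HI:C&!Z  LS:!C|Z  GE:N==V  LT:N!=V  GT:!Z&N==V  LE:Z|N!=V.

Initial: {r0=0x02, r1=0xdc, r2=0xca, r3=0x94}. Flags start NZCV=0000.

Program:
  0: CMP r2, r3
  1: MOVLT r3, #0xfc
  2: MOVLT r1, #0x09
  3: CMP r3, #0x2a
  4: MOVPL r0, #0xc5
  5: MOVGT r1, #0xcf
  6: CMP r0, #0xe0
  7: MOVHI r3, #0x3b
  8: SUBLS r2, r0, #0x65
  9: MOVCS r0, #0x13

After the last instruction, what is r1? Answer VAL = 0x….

0: ✓ CMP  NZCV=0010
1: · MOVLT
2: · MOVLT
3: ✓ CMP  NZCV=0011
4: ✓ MOVPL  r0←0xc5
5: · MOVGT
6: ✓ CMP  NZCV=1000
7: · MOVHI
8: ✓ SUBLS  r2←0x60
9: · MOVCS

VAL = 0xdc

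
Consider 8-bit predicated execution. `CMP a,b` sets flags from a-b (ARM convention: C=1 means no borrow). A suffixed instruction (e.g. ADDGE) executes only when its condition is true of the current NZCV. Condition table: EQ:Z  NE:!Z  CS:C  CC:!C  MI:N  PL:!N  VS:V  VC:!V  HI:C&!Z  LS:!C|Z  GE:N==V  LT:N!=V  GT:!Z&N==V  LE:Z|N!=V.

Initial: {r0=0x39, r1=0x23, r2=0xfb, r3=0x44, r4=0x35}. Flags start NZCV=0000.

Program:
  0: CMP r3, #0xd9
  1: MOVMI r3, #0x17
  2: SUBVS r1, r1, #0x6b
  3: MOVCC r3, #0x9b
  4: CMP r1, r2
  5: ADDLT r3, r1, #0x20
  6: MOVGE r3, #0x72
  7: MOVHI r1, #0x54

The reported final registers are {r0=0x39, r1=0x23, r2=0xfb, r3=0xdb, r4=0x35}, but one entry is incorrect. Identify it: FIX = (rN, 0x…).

FIX = (r3, 0x72)

[0] flags=0000 → (cmp)
[1] flags=0000 MI?F → skip
[2] flags=0000 VS?F → skip
[3] flags=0000 CC?T → r3=0x9b
[4] flags=0000 → (cmp)
[5] flags=0000 LT?F → skip
[6] flags=0000 GE?T → r3=0x72
[7] flags=0000 HI?F → skip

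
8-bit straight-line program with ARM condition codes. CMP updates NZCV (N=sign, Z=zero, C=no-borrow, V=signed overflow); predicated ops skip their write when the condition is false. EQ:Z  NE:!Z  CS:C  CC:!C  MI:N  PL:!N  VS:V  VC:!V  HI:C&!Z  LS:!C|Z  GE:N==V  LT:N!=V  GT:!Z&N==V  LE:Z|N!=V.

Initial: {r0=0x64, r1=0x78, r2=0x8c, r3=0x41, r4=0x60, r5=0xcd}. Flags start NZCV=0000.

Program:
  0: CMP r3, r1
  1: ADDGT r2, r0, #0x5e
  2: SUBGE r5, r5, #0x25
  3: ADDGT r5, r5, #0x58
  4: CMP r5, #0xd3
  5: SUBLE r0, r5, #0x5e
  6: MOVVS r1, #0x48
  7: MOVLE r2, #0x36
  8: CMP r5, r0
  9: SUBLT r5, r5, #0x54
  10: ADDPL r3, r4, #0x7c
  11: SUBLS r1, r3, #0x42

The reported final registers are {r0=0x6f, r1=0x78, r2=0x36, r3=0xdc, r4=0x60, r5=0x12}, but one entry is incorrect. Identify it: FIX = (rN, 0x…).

FIX = (r5, 0x79)

0: ✓ CMP  NZCV=1000
1: · ADDGT
2: · SUBGE
3: · ADDGT
4: ✓ CMP  NZCV=1000
5: ✓ SUBLE  r0←0x6f
6: · MOVVS
7: ✓ MOVLE  r2←0x36
8: ✓ CMP  NZCV=0011
9: ✓ SUBLT  r5←0x79
10: ✓ ADDPL  r3←0xdc
11: · SUBLS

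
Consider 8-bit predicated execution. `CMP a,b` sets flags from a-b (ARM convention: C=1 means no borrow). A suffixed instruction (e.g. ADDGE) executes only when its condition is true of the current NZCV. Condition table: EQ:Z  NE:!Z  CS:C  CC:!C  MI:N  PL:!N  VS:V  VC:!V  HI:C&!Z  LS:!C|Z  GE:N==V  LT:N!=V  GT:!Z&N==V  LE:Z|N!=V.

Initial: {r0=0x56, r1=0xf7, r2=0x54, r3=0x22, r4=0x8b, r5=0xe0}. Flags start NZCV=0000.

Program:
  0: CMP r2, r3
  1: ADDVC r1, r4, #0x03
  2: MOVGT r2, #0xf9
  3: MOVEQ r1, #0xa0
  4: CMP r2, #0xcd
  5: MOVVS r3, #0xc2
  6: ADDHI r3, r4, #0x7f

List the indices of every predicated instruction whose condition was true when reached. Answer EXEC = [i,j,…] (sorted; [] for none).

EXEC = [1,2,6]

[0] flags=0010 → (cmp)
[1] flags=0010 VC?T → r1=0x8e
[2] flags=0010 GT?T → r2=0xf9
[3] flags=0010 EQ?F → skip
[4] flags=0010 → (cmp)
[5] flags=0010 VS?F → skip
[6] flags=0010 HI?T → r3=0x0a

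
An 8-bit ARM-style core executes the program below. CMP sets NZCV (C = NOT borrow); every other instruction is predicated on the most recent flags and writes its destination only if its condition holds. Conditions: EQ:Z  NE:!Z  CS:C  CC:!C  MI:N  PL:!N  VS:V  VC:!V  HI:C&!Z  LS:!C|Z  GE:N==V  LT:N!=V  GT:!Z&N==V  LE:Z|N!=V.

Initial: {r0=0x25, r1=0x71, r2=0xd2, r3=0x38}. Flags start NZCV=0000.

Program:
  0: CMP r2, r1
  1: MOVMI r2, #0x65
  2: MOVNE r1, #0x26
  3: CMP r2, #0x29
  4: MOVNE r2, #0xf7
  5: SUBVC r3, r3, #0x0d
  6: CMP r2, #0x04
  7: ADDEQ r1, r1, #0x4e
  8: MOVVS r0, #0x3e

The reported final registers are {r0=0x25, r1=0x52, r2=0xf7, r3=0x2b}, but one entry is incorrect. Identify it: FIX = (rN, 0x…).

FIX = (r1, 0x26)

0: ✓ CMP  NZCV=0011
1: · MOVMI
2: ✓ MOVNE  r1←0x26
3: ✓ CMP  NZCV=1010
4: ✓ MOVNE  r2←0xf7
5: ✓ SUBVC  r3←0x2b
6: ✓ CMP  NZCV=1010
7: · ADDEQ
8: · MOVVS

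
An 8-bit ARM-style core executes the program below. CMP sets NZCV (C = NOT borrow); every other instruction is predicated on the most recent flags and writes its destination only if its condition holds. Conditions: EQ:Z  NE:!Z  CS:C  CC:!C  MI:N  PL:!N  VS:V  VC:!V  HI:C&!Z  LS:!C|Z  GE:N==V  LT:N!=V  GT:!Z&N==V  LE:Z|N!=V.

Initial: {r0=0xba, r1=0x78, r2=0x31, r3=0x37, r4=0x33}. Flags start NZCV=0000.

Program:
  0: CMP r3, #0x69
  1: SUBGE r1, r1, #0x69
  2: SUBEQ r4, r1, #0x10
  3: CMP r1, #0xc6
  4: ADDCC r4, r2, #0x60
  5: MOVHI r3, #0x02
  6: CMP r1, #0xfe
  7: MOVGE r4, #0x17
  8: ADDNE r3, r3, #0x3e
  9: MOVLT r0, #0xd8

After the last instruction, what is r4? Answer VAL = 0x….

VAL = 0x17

[0] flags=1000 → (cmp)
[1] flags=1000 GE?F → skip
[2] flags=1000 EQ?F → skip
[3] flags=1001 → (cmp)
[4] flags=1001 CC?T → r4=0x91
[5] flags=1001 HI?F → skip
[6] flags=0000 → (cmp)
[7] flags=0000 GE?T → r4=0x17
[8] flags=0000 NE?T → r3=0x75
[9] flags=0000 LT?F → skip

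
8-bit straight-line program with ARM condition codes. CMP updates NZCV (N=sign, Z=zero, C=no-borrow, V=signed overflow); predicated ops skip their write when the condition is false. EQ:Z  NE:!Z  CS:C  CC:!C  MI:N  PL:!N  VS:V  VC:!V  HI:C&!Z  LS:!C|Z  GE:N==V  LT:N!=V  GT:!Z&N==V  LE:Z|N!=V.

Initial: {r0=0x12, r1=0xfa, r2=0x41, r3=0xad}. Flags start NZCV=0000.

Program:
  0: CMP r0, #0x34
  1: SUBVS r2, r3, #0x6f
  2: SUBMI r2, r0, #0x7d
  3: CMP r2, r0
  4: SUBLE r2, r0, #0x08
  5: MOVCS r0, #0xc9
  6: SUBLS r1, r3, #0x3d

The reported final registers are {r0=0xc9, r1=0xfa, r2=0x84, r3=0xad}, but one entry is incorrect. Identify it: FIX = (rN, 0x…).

FIX = (r2, 0x0a)

0: ✓ CMP  NZCV=1000
1: · SUBVS
2: ✓ SUBMI  r2←0x95
3: ✓ CMP  NZCV=1010
4: ✓ SUBLE  r2←0x0a
5: ✓ MOVCS  r0←0xc9
6: · SUBLS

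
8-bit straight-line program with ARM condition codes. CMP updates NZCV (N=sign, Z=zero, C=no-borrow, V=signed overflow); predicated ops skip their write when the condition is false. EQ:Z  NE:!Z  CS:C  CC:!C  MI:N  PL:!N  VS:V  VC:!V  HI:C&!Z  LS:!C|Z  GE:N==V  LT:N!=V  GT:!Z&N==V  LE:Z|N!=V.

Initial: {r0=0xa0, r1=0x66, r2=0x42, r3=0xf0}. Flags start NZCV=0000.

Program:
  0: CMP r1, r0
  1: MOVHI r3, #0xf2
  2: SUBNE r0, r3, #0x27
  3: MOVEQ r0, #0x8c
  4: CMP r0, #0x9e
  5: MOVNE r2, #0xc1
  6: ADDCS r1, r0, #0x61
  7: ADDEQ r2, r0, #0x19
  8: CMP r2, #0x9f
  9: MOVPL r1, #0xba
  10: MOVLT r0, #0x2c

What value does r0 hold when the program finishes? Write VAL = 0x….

[0] flags=1001 → (cmp)
[1] flags=1001 HI?F → skip
[2] flags=1001 NE?T → r0=0xc9
[3] flags=1001 EQ?F → skip
[4] flags=0010 → (cmp)
[5] flags=0010 NE?T → r2=0xc1
[6] flags=0010 CS?T → r1=0x2a
[7] flags=0010 EQ?F → skip
[8] flags=0010 → (cmp)
[9] flags=0010 PL?T → r1=0xba
[10] flags=0010 LT?F → skip

VAL = 0xc9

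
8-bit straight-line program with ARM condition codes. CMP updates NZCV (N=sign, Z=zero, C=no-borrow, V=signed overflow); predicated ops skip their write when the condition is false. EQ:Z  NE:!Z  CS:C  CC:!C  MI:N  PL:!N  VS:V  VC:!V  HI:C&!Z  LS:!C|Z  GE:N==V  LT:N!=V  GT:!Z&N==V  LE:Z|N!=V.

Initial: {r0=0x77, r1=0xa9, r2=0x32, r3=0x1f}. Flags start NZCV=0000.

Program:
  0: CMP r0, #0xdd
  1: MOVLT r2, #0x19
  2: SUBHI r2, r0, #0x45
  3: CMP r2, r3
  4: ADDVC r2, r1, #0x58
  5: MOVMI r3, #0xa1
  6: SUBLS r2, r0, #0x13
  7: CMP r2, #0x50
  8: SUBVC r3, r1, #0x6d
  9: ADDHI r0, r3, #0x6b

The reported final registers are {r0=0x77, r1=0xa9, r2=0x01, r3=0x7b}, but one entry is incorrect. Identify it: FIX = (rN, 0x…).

FIX = (r3, 0x3c)

0: ✓ CMP  NZCV=1001
1: · MOVLT
2: · SUBHI
3: ✓ CMP  NZCV=0010
4: ✓ ADDVC  r2←0x01
5: · MOVMI
6: · SUBLS
7: ✓ CMP  NZCV=1000
8: ✓ SUBVC  r3←0x3c
9: · ADDHI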